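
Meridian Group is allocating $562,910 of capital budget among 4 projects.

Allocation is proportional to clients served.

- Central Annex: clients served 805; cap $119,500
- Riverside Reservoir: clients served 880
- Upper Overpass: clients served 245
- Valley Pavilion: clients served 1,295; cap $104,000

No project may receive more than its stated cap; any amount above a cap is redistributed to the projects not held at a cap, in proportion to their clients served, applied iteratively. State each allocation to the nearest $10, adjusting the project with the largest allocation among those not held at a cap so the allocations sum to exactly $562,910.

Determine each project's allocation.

Central Annex: $119,500 · Riverside Reservoir: $265,490 · Upper Overpass: $73,920 · Valley Pavilion: $104,000

Clients served total: 3,225.
Pro-rata shares before constraints: Central Annex 140,509.32; Riverside Reservoir 153,600.25; Upper Overpass 42,763.71; Valley Pavilion 226,036.73.
Capped: Central Annex ($119,500), Valley Pavilion ($104,000); balance $339,410 reallocated over remaining clients served 1,125.
Remaining shares: Riverside Reservoir 265,494.04 → $265,490; Upper Overpass 73,915.96 → $73,920.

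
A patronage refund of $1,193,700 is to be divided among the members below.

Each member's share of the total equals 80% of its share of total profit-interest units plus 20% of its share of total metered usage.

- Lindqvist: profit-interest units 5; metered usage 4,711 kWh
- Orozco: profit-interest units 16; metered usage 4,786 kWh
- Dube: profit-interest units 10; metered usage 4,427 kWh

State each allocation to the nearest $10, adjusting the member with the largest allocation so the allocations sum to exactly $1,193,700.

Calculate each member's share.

Totals — profit-interest units 31, metered usage 13,924.
Blended shares (80% profit-interest units + 20% metered usage): Lindqvist 0.1967; Orozco 0.4816; Dube 0.3217.
Raw shares: Lindqvist 234,800.31; Orozco 574,943.03; Dube 383,956.67.
At nearest $10: Lindqvist $234,800; Orozco $574,940; Dube $383,960. Sum = $1,193,700.
No rounding difference to absorb.

Lindqvist: $234,800 | Orozco: $574,940 | Dube: $383,960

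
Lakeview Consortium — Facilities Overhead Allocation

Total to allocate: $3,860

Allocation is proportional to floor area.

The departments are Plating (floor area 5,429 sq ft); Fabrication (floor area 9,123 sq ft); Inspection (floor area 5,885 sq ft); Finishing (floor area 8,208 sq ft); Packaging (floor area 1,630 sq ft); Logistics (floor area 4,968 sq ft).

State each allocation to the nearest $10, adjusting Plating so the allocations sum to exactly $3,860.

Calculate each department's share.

Sum of floor area: 35,243.
Unrounded shares: Plating 5,429/35,243 × $3,860 = 594.61; Fabrication 9,123/35,243 × $3,860 = 999.20; Inspection 5,885/35,243 × $3,860 = 644.56; Finishing 8,208/35,243 × $3,860 = 898.98; Packaging 1,630/35,243 × $3,860 = 178.53; Logistics 4,968/35,243 × $3,860 = 544.12.
At nearest $10: Plating $590; Fabrication $1,000; Inspection $640; Finishing $900; Packaging $180; Logistics $540. Sum = $3,850.
Difference $3,860 − $3,850 = +$10 applied to Plating: Plating becomes $600.

Plating: $600 · Fabrication: $1,000 · Inspection: $640 · Finishing: $900 · Packaging: $180 · Logistics: $540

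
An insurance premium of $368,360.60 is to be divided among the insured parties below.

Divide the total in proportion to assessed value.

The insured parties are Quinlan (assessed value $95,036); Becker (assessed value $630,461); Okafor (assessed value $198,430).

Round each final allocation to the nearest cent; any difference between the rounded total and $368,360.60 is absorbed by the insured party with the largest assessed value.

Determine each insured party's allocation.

Total assessed value = 95,036 + 630,461 + 198,430 = 923,927.
Proportional shares: Quinlan 37,889.9177; Becker 251,358.5946; Okafor 79,112.0877.
At nearest cent: Quinlan $37,889.92; Becker $251,358.59; Okafor $79,112.09. Sum = $368,360.60.
No rounding difference to absorb.

Quinlan: $37,889.92; Becker: $251,358.59; Okafor: $79,112.09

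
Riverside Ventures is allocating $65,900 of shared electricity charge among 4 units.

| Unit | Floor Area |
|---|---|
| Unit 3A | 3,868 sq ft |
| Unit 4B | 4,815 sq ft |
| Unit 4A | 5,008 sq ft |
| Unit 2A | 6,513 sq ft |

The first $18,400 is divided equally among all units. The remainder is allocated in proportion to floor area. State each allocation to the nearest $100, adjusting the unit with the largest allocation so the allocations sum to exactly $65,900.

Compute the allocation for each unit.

$18,400 shared equally gives $4,600 per unit.
Remainder $47,500 by floor area (total 20,204): Unit 3A 9,093.74 → $9,100; Unit 4B 11,320.16 → $11,300; Unit 4A 11,773.91 → $11,800; Unit 2A 15,312.19 → $15,300.
Totals: Unit 3A $4,600 + $9,100 = $13,700; Unit 4B $4,600 + $11,300 = $15,900; Unit 4A $4,600 + $11,800 = $16,400; Unit 2A $4,600 + $15,300 = $19,900.

Unit 3A: $13,700 | Unit 4B: $15,900 | Unit 4A: $16,400 | Unit 2A: $19,900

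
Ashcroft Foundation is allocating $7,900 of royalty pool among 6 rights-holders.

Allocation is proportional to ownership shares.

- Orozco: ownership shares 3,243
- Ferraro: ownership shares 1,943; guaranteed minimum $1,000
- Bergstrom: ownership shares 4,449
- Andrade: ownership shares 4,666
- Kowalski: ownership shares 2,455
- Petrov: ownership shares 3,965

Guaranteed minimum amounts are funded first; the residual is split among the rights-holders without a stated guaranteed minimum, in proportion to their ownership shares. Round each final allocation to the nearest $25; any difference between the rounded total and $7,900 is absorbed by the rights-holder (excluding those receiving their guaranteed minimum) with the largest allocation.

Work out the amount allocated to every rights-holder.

Guaranteed amounts: Ferraro $1,000. Residual $6,900.
Residual split over remaining ownership shares 18,778: Orozco 1,191.64 → $1,200; Bergstrom 1,634.79 → $1,625; Andrade 1,714.53 → $1,725; Kowalski 902.09 → $900; Petrov 1,456.94 → $1,450.

Orozco: $1,200 | Ferraro: $1,000 | Bergstrom: $1,625 | Andrade: $1,725 | Kowalski: $900 | Petrov: $1,450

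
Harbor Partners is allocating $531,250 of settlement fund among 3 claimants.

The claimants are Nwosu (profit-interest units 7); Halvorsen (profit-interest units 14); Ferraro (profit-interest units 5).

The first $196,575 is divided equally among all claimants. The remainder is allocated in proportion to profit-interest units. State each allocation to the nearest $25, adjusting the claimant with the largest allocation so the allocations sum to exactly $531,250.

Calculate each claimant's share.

Nwosu: $155,625; Halvorsen: $245,750; Ferraro: $129,875

Equal tier: $196,575 ÷ 3 = $65,525 apiece.
Remainder $334,675 by profit-interest units (total 26): Nwosu 90,104.81 → $90,100; Halvorsen 180,209.62 → $180,200; Ferraro 64,360.58 → $64,350.
Rounding difference +$25 on remainder applied to Halvorsen.
Totals: Nwosu $65,525 + $90,100 = $155,625; Halvorsen $65,525 + $180,225 = $245,750; Ferraro $65,525 + $64,350 = $129,875.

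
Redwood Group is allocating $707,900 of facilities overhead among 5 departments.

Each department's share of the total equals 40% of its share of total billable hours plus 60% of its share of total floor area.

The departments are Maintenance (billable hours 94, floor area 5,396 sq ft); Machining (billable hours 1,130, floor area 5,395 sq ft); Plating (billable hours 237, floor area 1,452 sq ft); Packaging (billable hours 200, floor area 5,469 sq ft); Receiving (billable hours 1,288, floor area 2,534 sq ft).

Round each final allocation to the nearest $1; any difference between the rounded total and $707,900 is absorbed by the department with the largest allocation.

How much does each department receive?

Maintenance: $122,228 | Machining: $221,683 | Plating: $53,218 | Packaging: $133,938 | Receiving: $176,833

Billable hours total 2,949; floor area total 20,246.
Combined weights (40% billable hours + 60% floor area): Maintenance 0.1727; Machining 0.3132; Plating 0.0752; Packaging 0.1892; Receiving 0.2498.
Pro-rata amounts: Maintenance 122,228.25; Machining 221,682.94; Plating 53,217.95; Packaging 133,937.72; Receiving 176,833.14.
After rounding ($1): Maintenance $122,228; Machining $221,683; Plating $53,218; Packaging $133,938; Receiving $176,833. Sum = $707,900.
Sum already equals the total — no adjustment.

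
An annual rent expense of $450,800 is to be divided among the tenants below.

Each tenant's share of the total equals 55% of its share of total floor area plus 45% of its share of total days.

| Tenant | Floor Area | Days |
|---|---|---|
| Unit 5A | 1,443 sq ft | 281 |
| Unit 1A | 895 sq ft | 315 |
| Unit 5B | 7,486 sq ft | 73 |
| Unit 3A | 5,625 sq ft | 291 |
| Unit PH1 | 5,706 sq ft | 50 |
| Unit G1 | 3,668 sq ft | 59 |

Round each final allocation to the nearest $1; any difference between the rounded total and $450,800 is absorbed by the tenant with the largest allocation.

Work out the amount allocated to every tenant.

Floor area total 24,823; days total 1,069.
Combined weights (55% floor area + 45% days): Unit 5A 0.1503; Unit 1A 0.1524; Unit 5B 0.1966; Unit 3A 0.2471; Unit PH1 0.1475; Unit G1 0.1061.
Unrounded shares: Unit 5A 67,737.43; Unit 1A 68,715.88; Unit 5B 88,625.47; Unit 3A 111,406.23; Unit PH1 66,481.65; Unit G1 47,833.35.
Rounded to nearest $1: Unit 5A $67,737; Unit 1A $68,716; Unit 5B $88,625; Unit 3A $111,406; Unit PH1 $66,482; Unit G1 $47,833. Sum = $450,799.
Difference $450,800 − $450,799 = +$1 applied to largest allocation (Unit 3A): Unit 3A becomes $111,407.

Unit 5A: $67,737 · Unit 1A: $68,716 · Unit 5B: $88,625 · Unit 3A: $111,407 · Unit PH1: $66,482 · Unit G1: $47,833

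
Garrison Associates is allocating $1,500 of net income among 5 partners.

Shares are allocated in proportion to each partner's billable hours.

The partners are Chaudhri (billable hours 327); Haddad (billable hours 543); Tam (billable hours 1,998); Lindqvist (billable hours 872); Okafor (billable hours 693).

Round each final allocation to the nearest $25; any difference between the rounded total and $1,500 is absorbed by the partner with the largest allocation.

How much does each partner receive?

Sum of billable hours: 4,433.
Raw shares: Chaudhri 327/4,433 × $1,500 = 110.65; Haddad 543/4,433 × $1,500 = 183.74; Tam 1,998/4,433 × $1,500 = 676.07; Lindqvist 872/4,433 × $1,500 = 295.06; Okafor 693/4,433 × $1,500 = 234.49.
At nearest $25: Chaudhri $100; Haddad $175; Tam $675; Lindqvist $300; Okafor $225. Sum = $1,475.
Difference $1,500 − $1,475 = +$25 applied to largest allocation (Tam): Tam becomes $700.

Chaudhri: $100 | Haddad: $175 | Tam: $700 | Lindqvist: $300 | Okafor: $225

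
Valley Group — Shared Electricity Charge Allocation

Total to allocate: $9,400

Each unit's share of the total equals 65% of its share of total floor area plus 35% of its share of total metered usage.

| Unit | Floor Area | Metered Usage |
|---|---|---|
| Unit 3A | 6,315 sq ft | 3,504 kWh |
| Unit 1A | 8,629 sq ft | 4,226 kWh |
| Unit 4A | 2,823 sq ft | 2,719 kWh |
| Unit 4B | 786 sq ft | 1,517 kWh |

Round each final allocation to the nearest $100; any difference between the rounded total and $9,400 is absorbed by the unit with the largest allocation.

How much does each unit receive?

Unit 3A: $3,000 | Unit 1A: $4,000 | Unit 4A: $1,700 | Unit 4B: $700

Floor area total 18,553; metered usage total 11,966.
Combined weights (65% floor area + 35% metered usage): Unit 3A 0.3237; Unit 1A 0.4259; Unit 4A 0.1784; Unit 4B 0.0719.
Pro-rata amounts: Unit 3A 3,043.11; Unit 1A 4,003.68; Unit 4A 1,677.27; Unit 4B 675.94.
At nearest $100: Unit 3A $3,000; Unit 1A $4,000; Unit 4A $1,700; Unit 4B $700. Sum = $9,400.
No rounding difference to absorb.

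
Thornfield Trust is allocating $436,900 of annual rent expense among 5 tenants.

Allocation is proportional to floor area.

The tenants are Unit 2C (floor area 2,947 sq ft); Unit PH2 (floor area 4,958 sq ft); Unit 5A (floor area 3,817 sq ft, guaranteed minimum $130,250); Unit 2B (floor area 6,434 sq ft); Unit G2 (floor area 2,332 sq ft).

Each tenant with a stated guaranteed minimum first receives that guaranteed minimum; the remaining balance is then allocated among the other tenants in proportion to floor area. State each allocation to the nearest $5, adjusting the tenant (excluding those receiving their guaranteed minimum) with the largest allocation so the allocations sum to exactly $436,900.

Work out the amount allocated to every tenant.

Unit 2C: $54,210 · Unit PH2: $91,200 · Unit 5A: $130,250 · Unit 2B: $118,345 · Unit G2: $42,895

Minimums first: Unit 5A $130,250. Remaining pool $306,650.
Remaining pool split over remaining floor area 16,671: Unit 2C 54,207.76 → $54,210; Unit PH2 91,198.53 → $91,200; Unit 2B 118,348.40 → $118,350; Unit G2 42,895.32 → $42,895.
Rounding difference −$5 applied to Unit 2B → $118,345.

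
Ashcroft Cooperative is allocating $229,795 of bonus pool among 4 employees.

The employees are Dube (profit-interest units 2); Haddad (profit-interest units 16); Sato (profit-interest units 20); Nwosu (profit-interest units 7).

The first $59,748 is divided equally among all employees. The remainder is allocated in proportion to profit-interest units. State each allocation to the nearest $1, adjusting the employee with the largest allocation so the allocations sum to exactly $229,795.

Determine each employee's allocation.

Dube: $22,495; Haddad: $75,398; Sato: $90,513; Nwosu: $41,389

$59,748 shared equally gives $14,937 per employee.
Remainder $170,047 by profit-interest units (total 45): Dube 7,557.64 → $7,558; Haddad 60,461.16 → $60,461; Sato 75,576.44 → $75,576; Nwosu 26,451.76 → $26,452.
Totals: Dube $14,937 + $7,558 = $22,495; Haddad $14,937 + $60,461 = $75,398; Sato $14,937 + $75,576 = $90,513; Nwosu $14,937 + $26,452 = $41,389.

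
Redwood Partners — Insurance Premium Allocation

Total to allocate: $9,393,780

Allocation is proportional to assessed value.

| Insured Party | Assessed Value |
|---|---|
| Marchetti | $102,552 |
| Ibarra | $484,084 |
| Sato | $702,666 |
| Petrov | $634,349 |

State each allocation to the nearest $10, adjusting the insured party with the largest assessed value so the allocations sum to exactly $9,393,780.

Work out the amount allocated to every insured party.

Combined assessed value = 1,923,651.
Unrounded shares: Marchetti 102,552/1,923,651 × $9,393,780 = 500,792.99; Ibarra 484,084/1,923,651 × $9,393,780 = 2,363,931.19; Sato 702,666/1,923,651 × $9,393,780 = 3,431,334.38; Petrov 634,349/1,923,651 × $9,393,780 = 3,097,721.44.
Rounded to nearest $10: Marchetti $500,790; Ibarra $2,363,930; Sato $3,431,330; Petrov $3,097,720. Sum = $9,393,770.
Difference $9,393,780 − $9,393,770 = +$10 applied to largest assessed value (Sato): Sato becomes $3,431,340.

Marchetti: $500,790 · Ibarra: $2,363,930 · Sato: $3,431,340 · Petrov: $3,097,720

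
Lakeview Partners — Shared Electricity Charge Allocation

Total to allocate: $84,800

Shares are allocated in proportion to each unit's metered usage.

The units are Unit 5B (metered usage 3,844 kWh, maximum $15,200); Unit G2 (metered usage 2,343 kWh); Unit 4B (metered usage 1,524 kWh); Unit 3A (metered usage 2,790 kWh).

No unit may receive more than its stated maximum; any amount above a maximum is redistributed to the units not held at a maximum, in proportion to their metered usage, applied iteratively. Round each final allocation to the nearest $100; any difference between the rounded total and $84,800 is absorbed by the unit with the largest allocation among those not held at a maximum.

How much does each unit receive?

Metered usage total: 10,501.
Proportional shares (ignoring caps): Unit 5B 31,041.92; Unit G2 18,920.71; Unit 4B 12,306.94; Unit 3A 22,530.43.
Capped: Unit 5B ($15,200); remaining pool $69,600 reallocated over remaining metered usage 6,657.
Shares after redistribution: Unit G2 24,496.44 → $24,500; Unit 4B 15,933.66 → $15,900; Unit 3A 29,169.90 → $29,200.

Unit 5B: $15,200 | Unit G2: $24,500 | Unit 4B: $15,900 | Unit 3A: $29,200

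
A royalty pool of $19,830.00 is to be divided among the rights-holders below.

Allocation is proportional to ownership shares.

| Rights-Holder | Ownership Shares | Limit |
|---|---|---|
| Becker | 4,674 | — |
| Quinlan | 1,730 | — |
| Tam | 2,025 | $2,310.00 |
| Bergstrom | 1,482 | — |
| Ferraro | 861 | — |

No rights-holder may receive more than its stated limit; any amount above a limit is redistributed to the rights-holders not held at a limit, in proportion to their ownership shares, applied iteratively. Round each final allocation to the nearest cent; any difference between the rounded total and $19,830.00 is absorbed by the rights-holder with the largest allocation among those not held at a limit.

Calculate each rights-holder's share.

Becker: $9,361.89 | Quinlan: $3,465.14 | Tam: $2,310.00 | Bergstrom: $2,968.41 | Ferraro: $1,724.56

Ownership shares total: 10,772.
Proportional shares (ignoring caps): Becker 8,604.2908; Quinlan 3,184.7289; Tam 3,727.7896; Bergstrom 2,728.1898; Ferraro 1,585.0009.
Cap binds for Tam ($2,310.00); balance $17,520.00 reallocated over remaining ownership shares 8,747.
Redistributed shares: Becker 9,361.8932 → $9,361.89; Quinlan 3,465.1423 → $3,465.14; Bergstrom 2,968.4052 → $2,968.41; Ferraro 1,724.5593 → $1,724.56.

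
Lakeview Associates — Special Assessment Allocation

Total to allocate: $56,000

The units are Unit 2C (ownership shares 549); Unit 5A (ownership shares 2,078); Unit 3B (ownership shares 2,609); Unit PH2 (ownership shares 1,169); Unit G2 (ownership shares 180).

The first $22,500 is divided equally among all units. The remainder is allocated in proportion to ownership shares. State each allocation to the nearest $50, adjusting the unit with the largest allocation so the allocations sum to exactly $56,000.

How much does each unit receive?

Unit 2C: $7,300 | Unit 5A: $15,050 | Unit 3B: $17,800 | Unit PH2: $10,450 | Unit G2: $5,400

Equal tier: $22,500 ÷ 5 = $4,500 apiece.
Remainder $33,500 by ownership shares (total 6,585): Unit 2C 2,792.94 → $2,800; Unit 5A 10,571.45 → $10,550; Unit 3B 13,272.82 → $13,250; Unit PH2 5,947.08 → $5,950; Unit G2 915.72 → $900.
Rounding difference +$50 on remainder applied to Unit 3B.
Totals: Unit 2C $4,500 + $2,800 = $7,300; Unit 5A $4,500 + $10,550 = $15,050; Unit 3B $4,500 + $13,300 = $17,800; Unit PH2 $4,500 + $5,950 = $10,450; Unit G2 $4,500 + $900 = $5,400.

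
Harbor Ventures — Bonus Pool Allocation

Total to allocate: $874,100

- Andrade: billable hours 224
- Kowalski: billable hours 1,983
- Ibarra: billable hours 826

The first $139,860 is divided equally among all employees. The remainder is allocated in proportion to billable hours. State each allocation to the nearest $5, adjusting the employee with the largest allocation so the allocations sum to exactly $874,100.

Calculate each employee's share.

First tranche $139,860 split equally: $46,620 each.
Remainder $734,240 by billable hours (total 3,033): Andrade 54,226.76 → $54,225; Kowalski 480,052.07 → $480,050; Ibarra 199,961.17 → $199,960.
Rounding difference +$5 on remainder applied to Kowalski.
Totals: Andrade $46,620 + $54,225 = $100,845; Kowalski $46,620 + $480,055 = $526,675; Ibarra $46,620 + $199,960 = $246,580.

Andrade: $100,845; Kowalski: $526,675; Ibarra: $246,580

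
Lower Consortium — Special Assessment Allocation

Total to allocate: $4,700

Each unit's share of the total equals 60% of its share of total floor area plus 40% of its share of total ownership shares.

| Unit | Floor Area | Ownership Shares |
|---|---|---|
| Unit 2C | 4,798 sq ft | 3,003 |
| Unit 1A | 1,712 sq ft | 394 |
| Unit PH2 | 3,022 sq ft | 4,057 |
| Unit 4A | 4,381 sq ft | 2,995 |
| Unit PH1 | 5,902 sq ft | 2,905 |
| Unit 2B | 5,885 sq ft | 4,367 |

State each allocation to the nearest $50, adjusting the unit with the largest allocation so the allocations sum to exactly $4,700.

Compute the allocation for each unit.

Unit 2C: $850 · Unit 1A: $250 · Unit PH2: $750 · Unit 4A: $800 · Unit PH1: $950 · Unit 2B: $1,100

Totals — floor area 25,700, ownership shares 17,721.
Combined weights (60% floor area + 40% ownership shares): Unit 2C 0.1798; Unit 1A 0.0489; Unit PH2 0.1621; Unit 4A 0.1699; Unit PH1 0.2034; Unit 2B 0.2360.
Raw shares: Unit 2C 845.06; Unit 1A 229.65; Unit PH2 762.00; Unit 4A 798.45; Unit PH1 955.80; Unit 2B 1,109.04.
At nearest $50: Unit 2C $850; Unit 1A $250; Unit PH2 $750; Unit 4A $800; Unit PH1 $950; Unit 2B $1,100. Sum = $4,700.
No rounding difference to absorb.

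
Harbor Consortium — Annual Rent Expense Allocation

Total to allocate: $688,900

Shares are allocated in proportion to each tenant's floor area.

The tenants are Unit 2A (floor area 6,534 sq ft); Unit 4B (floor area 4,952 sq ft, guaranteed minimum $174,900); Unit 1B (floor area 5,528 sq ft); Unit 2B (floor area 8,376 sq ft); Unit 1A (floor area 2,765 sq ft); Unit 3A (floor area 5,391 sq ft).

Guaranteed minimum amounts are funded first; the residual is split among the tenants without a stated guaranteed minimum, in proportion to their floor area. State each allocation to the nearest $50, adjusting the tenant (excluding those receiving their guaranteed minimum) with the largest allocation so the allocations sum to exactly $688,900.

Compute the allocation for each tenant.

Unit 2A: $117,450 · Unit 4B: $174,900 · Unit 1B: $99,350 · Unit 2B: $150,600 · Unit 1A: $49,700 · Unit 3A: $96,900

Guaranteed amounts: Unit 4B $174,900. Residual $514,000.
Residual split over remaining floor area 28,594: Unit 2A 117,453.87 → $117,450; Unit 1B 99,370.22 → $99,350; Unit 2B 150,565.29 → $150,550; Unit 1A 49,703.08 → $49,700; Unit 3A 96,907.53 → $96,900.
Rounding difference +$50 applied to Unit 2B → $150,600.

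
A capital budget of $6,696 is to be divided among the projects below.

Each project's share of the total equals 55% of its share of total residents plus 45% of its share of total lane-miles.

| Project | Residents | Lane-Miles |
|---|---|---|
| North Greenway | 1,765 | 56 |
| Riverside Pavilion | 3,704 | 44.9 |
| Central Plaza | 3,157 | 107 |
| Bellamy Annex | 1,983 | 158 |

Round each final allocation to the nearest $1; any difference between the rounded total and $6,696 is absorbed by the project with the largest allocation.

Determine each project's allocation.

Totals — residents 10,609, lane-miles 365.9.
Composite weights (55% residents + 45% lane-miles): North Greenway 0.1604; Riverside Pavilion 0.2472; Central Plaza 0.2953; Bellamy Annex 0.2971.
Pro-rata amounts: North Greenway 1,073.86; Riverside Pavilion 1,655.56; Central Plaza 1,977.07; Bellamy Annex 1,989.51.
Rounded to nearest $1: North Greenway $1,074; Riverside Pavilion $1,656; Central Plaza $1,977; Bellamy Annex $1,990. Sum = $6,697.
Difference $6,696 − $6,697 = −$1 applied to largest allocation (Bellamy Annex): Bellamy Annex becomes $1,989.

North Greenway: $1,074; Riverside Pavilion: $1,656; Central Plaza: $1,977; Bellamy Annex: $1,989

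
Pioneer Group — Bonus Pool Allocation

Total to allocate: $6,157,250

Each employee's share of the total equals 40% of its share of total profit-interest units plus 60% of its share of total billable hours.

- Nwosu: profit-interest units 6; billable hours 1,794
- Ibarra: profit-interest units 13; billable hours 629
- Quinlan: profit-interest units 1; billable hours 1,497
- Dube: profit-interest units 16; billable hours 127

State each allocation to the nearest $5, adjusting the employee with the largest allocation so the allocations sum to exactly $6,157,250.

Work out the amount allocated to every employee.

Profit-interest units total 36; billable hours total 4,047.
Composite weights (40% profit-interest units + 60% billable hours): Nwosu 0.3326; Ibarra 0.2377; Quinlan 0.2331; Dube 0.1966.
Proportional shares: Nwosu 2,048,156.65; Ibarra 1,463,570.36; Quinlan 1,434,967.37; Dube 1,210,555.62.
After rounding ($5): Nwosu $2,048,155; Ibarra $1,463,570; Quinlan $1,434,965; Dube $1,210,555. Sum = $6,157,245.
Difference $6,157,250 − $6,157,245 = +$5 applied to largest allocation (Nwosu): Nwosu becomes $2,048,160.

Nwosu: $2,048,160 | Ibarra: $1,463,570 | Quinlan: $1,434,965 | Dube: $1,210,555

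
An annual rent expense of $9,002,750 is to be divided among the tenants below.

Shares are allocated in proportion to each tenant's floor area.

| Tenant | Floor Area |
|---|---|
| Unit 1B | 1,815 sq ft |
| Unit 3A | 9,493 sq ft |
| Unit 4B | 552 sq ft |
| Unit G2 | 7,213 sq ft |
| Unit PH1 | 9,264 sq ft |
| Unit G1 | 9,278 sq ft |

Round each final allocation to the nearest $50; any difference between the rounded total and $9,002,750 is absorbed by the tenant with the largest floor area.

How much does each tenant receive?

Unit 1B: $434,400; Unit 3A: $2,272,050; Unit 4B: $132,100; Unit G2: $1,726,350; Unit PH1: $2,217,250; Unit G1: $2,220,600

Combined floor area = 1,815 + 9,493 + 552 + 7,213 + 9,264 + 9,278 = 37,615.
Proportional shares: Unit 1B 434,400.94; Unit 3A 2,272,048.54; Unit 4B 132,115.33; Unit G2 1,726,354.80; Unit PH1 2,217,239.82; Unit G1 2,220,590.58.
After rounding ($50): Unit 1B $434,400; Unit 3A $2,272,050; Unit 4B $132,100; Unit G2 $1,726,350; Unit PH1 $2,217,250; Unit G1 $2,220,600. Sum = $9,002,750.
No rounding difference to absorb.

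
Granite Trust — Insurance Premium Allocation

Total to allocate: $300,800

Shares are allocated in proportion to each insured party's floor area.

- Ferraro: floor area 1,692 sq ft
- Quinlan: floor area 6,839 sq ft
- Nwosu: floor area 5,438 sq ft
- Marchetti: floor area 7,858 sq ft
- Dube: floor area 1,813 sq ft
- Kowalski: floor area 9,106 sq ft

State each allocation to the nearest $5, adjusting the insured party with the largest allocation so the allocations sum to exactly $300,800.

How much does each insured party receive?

Ferraro: $15,540 · Quinlan: $62,820 · Nwosu: $49,955 · Marchetti: $72,180 · Dube: $16,655 · Kowalski: $83,650

Total floor area = 32,746.
Pro-rata amounts: Ferraro 1,692/32,746 × $300,800 = 15,542.47; Quinlan 6,839/32,746 × $300,800 = 62,822.06; Nwosu 5,438/32,746 × $300,800 = 49,952.68; Marchetti 7,858/32,746 × $300,800 = 72,182.45; Dube 1,813/32,746 × $300,800 = 16,653.95; Kowalski 9,106/32,746 × $300,800 = 83,646.39.
At nearest $5: Ferraro $15,540; Quinlan $62,820; Nwosu $49,955; Marchetti $72,180; Dube $16,655; Kowalski $83,645. Sum = $300,795.
Difference $300,800 − $300,795 = +$5 applied to largest allocation (Kowalski): Kowalski becomes $83,650.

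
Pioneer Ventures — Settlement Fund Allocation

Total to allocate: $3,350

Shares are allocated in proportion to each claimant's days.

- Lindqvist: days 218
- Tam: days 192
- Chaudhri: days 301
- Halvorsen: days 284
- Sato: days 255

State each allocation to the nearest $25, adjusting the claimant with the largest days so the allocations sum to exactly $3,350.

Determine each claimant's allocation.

Lindqvist: $575; Tam: $525; Chaudhri: $825; Halvorsen: $750; Sato: $675

Combined days = 1,250.
Pro-rata amounts: Lindqvist 218/1,250 × $3,350 = 584.24; Tam 192/1,250 × $3,350 = 514.56; Chaudhri 301/1,250 × $3,350 = 806.68; Halvorsen 284/1,250 × $3,350 = 761.12; Sato 255/1,250 × $3,350 = 683.40.
Rounded to nearest $25: Lindqvist $575; Tam $525; Chaudhri $800; Halvorsen $750; Sato $675. Sum = $3,325.
Difference $3,350 − $3,325 = +$25 applied to largest days (Chaudhri): Chaudhri becomes $825.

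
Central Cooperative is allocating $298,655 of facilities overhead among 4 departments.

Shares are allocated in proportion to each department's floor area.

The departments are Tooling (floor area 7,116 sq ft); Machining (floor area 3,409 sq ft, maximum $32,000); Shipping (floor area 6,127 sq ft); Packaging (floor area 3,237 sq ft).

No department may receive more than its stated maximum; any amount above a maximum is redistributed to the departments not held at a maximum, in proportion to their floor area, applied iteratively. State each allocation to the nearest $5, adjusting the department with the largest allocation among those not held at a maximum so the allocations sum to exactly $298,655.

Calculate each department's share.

Tooling: $115,140 | Machining: $32,000 | Shipping: $99,140 | Packaging: $52,375

Sum of floor area: 19,889.
Proportional shares (ignoring caps): Tooling 106,854.49; Machining 51,189.85; Shipping 92,003.58; Packaging 48,607.08.
Held at cap: Machining ($32,000); residual $266,655 reallocated over remaining floor area 16,480.
Redistributed shares: Tooling 115,140.59 → $115,140; Shipping 99,138.06 → $99,140; Packaging 52,376.35 → $52,375.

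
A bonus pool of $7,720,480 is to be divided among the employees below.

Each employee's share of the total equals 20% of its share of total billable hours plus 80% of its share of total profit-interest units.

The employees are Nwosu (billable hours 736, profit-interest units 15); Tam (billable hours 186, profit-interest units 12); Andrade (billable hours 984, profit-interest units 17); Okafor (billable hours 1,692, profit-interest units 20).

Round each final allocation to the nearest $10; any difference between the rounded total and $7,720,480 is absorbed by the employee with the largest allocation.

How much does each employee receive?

Nwosu: $1,763,450; Tam: $1,237,890; Andrade: $2,062,890; Okafor: $2,656,250

Totals — billable hours 3,598, profit-interest units 64.
Combined weights (20% billable hours + 80% profit-interest units): Nwosu 0.2284; Tam 0.1603; Andrade 0.2672; Okafor 0.3441.
Raw shares: Nwosu 1,763,447.33; Tam 1,237,894.64; Andrade 2,062,889.51; Okafor 2,656,248.52.
After rounding ($10): Nwosu $1,763,450; Tam $1,237,890; Andrade $2,062,890; Okafor $2,656,250. Sum = $7,720,480.
Rounded total matches; no reconciliation needed.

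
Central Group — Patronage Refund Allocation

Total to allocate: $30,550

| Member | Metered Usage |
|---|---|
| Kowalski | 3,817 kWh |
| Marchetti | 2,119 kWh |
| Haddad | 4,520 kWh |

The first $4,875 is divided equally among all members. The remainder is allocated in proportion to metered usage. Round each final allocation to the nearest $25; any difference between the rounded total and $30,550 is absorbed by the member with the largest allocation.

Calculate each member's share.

First tranche $4,875 split equally: $1,625 each.
Remainder $25,675 by metered usage (total 10,456): Kowalski 9,372.75 → $9,375; Marchetti 5,203.26 → $5,200; Haddad 11,098.99 → $11,100.
Totals: Kowalski $1,625 + $9,375 = $11,000; Marchetti $1,625 + $5,200 = $6,825; Haddad $1,625 + $11,100 = $12,725.

Kowalski: $11,000 | Marchetti: $6,825 | Haddad: $12,725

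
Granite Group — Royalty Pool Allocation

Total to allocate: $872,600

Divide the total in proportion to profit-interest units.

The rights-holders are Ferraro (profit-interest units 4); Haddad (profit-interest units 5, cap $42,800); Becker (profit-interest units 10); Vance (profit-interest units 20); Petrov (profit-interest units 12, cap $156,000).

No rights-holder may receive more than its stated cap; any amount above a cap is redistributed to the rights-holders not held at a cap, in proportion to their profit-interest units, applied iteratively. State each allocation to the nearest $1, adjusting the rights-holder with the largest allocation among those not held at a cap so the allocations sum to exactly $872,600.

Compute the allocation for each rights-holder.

Ferraro: $79,271; Haddad: $42,800; Becker: $198,176; Vance: $396,353; Petrov: $156,000

Total profit-interest units = 51.
Proportional shares (ignoring caps): Ferraro 68,439.22; Haddad 85,549.02; Becker 171,098.04; Vance 342,196.08; Petrov 205,317.65.
Held at cap: Haddad ($42,800), Petrov ($156,000); balance $673,800 reallocated over remaining profit-interest units 34.
Redistributed shares: Ferraro 79,270.59 → $79,271; Becker 198,176.47 → $198,176; Vance 396,352.94 → $396,353.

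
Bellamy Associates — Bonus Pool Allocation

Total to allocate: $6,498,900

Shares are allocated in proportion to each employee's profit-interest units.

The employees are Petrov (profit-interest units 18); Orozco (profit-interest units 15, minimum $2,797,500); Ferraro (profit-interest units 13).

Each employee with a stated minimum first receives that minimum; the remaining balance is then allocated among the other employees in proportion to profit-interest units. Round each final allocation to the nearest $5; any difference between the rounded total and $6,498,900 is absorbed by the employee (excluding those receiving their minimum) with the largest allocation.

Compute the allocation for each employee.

Guaranteed amounts: Orozco $2,797,500. Balance $3,701,400.
Balance split over remaining profit-interest units 31: Petrov 2,149,200.00 → $2,149,200; Ferraro 1,552,200.00 → $1,552,200.

Petrov: $2,149,200 | Orozco: $2,797,500 | Ferraro: $1,552,200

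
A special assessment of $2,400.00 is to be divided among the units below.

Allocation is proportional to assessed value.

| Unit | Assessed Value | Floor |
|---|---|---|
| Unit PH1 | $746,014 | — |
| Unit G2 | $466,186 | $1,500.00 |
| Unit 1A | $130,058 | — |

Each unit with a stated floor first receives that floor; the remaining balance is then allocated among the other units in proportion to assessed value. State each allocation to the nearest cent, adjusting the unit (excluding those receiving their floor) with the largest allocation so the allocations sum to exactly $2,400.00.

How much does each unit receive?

Minimums first: Unit G2 $1,500.00. Remaining pool $900.00.
Remaining pool split over remaining assessed value 876,072: Unit PH1 766.3897 → $766.39; Unit 1A 133.6103 → $133.61.

Unit PH1: $766.39 | Unit G2: $1,500.00 | Unit 1A: $133.61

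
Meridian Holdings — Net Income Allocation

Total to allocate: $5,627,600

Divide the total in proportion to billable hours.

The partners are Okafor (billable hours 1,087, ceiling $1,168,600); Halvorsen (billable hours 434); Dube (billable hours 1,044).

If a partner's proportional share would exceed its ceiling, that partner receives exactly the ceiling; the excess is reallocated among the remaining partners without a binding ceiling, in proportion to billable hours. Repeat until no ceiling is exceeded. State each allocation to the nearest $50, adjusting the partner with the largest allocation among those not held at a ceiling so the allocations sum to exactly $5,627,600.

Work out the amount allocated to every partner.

Sum of billable hours: 2,565.
Pro-rata shares before constraints: Okafor 2,384,873.76; Halvorsen 952,194.31; Dube 2,290,531.93.
Cap binds for Okafor ($1,168,600); residual $4,459,000 reallocated over remaining billable hours 1,478.
Redistributed shares: Halvorsen 1,309,341.00 → $1,309,350; Dube 3,149,659.00 → $3,149,650.

Okafor: $1,168,600 | Halvorsen: $1,309,350 | Dube: $3,149,650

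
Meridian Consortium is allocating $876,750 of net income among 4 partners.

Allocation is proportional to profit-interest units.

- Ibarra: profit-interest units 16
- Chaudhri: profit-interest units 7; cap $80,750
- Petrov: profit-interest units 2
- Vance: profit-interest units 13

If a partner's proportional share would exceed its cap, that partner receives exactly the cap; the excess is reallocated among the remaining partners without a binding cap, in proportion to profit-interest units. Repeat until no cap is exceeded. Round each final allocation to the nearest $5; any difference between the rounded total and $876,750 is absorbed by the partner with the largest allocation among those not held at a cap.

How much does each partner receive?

Ibarra: $410,840 | Chaudhri: $80,750 | Petrov: $51,355 | Vance: $333,805

Profit-interest units total: 38.
Pro-rata shares before constraints: Ibarra 369,157.89; Chaudhri 161,506.58; Petrov 46,144.74; Vance 299,940.79.
Cap binds for Chaudhri ($80,750); residual $796,000 reallocated over remaining profit-interest units 31.
Shares after redistribution: Ibarra 410,838.71 → $410,840; Petrov 51,354.84 → $51,355; Vance 333,806.45 → $333,805.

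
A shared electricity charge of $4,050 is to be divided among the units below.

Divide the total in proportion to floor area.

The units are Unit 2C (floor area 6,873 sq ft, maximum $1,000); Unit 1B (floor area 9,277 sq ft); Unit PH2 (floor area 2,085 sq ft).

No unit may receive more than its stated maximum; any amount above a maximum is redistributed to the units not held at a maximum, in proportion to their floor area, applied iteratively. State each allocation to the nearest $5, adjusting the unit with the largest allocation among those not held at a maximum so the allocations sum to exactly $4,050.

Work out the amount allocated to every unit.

Unit 2C: $1,000 · Unit 1B: $2,490 · Unit PH2: $560

Total floor area = 18,235.
Unconstrained shares: Unit 2C 1,526.50; Unit 1B 2,060.43; Unit PH2 463.08.
Capped: Unit 2C ($1,000); residual $3,050 reallocated over remaining floor area 11,362.
Shares after redistribution: Unit 1B 2,490.31 → $2,490; Unit PH2 559.69 → $560.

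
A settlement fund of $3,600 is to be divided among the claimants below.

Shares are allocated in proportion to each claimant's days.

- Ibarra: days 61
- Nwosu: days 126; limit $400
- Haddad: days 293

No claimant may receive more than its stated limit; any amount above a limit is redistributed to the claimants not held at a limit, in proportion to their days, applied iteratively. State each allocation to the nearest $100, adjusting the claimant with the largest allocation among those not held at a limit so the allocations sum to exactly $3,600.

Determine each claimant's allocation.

Days total: 480.
Pro-rata shares before constraints: Ibarra 457.50; Nwosu 945.00; Haddad 2,197.50.
Capped: Nwosu ($400); balance $3,200 reallocated over remaining days 354.
Remaining shares: Ibarra 551.41 → $600; Haddad 2,648.59 → $2,600.

Ibarra: $600; Nwosu: $400; Haddad: $2,600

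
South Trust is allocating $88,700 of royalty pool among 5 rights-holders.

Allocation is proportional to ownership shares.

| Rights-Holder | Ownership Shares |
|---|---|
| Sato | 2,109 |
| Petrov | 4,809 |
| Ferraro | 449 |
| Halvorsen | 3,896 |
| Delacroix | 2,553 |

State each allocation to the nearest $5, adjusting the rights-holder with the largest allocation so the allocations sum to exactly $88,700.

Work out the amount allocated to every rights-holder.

Sato: $13,540; Petrov: $30,870; Ferraro: $2,885; Halvorsen: $25,015; Delacroix: $16,390

Ownership shares total: 13,816.
Proportional shares: Sato 2,109/13,816 × $88,700 = 13,539.98; Petrov 4,809/13,816 × $88,700 = 30,874.23; Ferraro 449/13,816 × $88,700 = 2,882.62; Halvorsen 3,896/13,816 × $88,700 = 25,012.68; Delacroix 2,553/13,816 × $88,700 = 16,390.50.
After rounding ($5): Sato $13,540; Petrov $30,875; Ferraro $2,885; Halvorsen $25,015; Delacroix $16,390. Sum = $88,705.
Difference $88,700 − $88,705 = −$5 applied to largest allocation (Petrov): Petrov becomes $30,870.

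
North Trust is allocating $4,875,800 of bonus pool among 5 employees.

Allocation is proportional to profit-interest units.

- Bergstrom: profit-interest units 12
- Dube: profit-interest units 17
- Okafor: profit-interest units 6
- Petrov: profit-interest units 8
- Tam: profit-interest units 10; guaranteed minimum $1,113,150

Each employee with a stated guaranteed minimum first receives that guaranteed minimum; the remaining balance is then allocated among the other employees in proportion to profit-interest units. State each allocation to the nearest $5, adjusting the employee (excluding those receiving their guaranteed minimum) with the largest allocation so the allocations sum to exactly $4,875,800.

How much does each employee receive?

Minimums first: Tam $1,113,150. Residual $3,762,650.
Residual split over remaining profit-interest units 43: Bergstrom 1,050,041.86 → $1,050,040; Dube 1,487,559.30 → $1,487,560; Okafor 525,020.93 → $525,020; Petrov 700,027.91 → $700,030.

Bergstrom: $1,050,040 · Dube: $1,487,560 · Okafor: $525,020 · Petrov: $700,030 · Tam: $1,113,150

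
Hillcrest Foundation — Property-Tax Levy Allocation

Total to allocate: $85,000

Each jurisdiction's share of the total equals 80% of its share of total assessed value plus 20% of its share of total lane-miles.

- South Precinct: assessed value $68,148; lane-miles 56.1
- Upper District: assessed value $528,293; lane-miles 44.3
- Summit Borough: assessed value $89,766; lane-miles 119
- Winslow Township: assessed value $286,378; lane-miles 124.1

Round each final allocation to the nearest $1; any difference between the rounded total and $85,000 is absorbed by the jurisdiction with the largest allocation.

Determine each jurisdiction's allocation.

South Precinct: $7,541 · Upper District: $39,129 · Summit Borough: $12,166 · Winslow Township: $26,164

Assessed value total 972,585; lane-miles total 343.5.
Composite weights (80% assessed value + 20% lane-miles): South Precinct 0.0887; Upper District 0.4603; Summit Borough 0.1431; Winslow Township 0.3078.
Pro-rata amounts: South Precinct 7,541.11; Upper District 39,128.97; Summit Borough 12,165.52; Winslow Township 26,164.40.
At nearest $1: South Precinct $7,541; Upper District $39,129; Summit Borough $12,166; Winslow Township $26,164. Sum = $85,000.
Sum already equals the total — no adjustment.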